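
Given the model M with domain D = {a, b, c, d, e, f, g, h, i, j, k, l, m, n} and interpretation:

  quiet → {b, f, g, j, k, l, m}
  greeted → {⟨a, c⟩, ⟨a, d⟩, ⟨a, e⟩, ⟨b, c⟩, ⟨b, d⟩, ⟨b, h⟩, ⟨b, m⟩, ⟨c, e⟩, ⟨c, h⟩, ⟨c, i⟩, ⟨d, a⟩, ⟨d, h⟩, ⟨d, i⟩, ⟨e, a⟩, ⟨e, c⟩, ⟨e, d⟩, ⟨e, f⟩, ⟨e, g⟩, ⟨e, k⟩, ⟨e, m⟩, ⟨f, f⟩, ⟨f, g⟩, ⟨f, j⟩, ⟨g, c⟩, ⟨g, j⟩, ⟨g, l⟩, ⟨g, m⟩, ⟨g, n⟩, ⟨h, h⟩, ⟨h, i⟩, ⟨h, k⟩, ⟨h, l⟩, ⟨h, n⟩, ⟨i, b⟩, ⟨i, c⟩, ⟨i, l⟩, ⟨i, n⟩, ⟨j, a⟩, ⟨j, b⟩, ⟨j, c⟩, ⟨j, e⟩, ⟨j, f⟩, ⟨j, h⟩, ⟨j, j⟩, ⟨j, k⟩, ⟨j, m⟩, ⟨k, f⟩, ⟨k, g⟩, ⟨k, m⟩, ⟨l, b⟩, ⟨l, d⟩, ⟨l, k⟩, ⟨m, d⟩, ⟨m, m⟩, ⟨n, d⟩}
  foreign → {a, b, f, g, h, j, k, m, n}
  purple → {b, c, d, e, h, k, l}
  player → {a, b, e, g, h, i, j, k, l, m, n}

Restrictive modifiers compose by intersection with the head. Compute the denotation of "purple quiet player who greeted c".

{b}

⟦who greeted c⟧ = {x : ⟨x, c⟩ ∈ ⟦greeted⟧} = {a, b, e, g, i, j}
⟦player⟧ = {a, b, e, g, h, i, j, k, l, m, n}
… ∩ ⟦who greeted c⟧ = {a, b, e, g, h, i, j, k, l, m, n} ∩ {a, b, e, g, i, j} = {a, b, e, g, i, j}
… ∩ ⟦purple⟧ = {a, b, e, g, i, j} ∩ {b, c, d, e, h, k, l} = {b, e}
… ∩ ⟦quiet⟧ = {b, e} ∩ {b, f, g, j, k, l, m} = {b}
So ⟦purple quiet player who greeted c⟧ = {b}.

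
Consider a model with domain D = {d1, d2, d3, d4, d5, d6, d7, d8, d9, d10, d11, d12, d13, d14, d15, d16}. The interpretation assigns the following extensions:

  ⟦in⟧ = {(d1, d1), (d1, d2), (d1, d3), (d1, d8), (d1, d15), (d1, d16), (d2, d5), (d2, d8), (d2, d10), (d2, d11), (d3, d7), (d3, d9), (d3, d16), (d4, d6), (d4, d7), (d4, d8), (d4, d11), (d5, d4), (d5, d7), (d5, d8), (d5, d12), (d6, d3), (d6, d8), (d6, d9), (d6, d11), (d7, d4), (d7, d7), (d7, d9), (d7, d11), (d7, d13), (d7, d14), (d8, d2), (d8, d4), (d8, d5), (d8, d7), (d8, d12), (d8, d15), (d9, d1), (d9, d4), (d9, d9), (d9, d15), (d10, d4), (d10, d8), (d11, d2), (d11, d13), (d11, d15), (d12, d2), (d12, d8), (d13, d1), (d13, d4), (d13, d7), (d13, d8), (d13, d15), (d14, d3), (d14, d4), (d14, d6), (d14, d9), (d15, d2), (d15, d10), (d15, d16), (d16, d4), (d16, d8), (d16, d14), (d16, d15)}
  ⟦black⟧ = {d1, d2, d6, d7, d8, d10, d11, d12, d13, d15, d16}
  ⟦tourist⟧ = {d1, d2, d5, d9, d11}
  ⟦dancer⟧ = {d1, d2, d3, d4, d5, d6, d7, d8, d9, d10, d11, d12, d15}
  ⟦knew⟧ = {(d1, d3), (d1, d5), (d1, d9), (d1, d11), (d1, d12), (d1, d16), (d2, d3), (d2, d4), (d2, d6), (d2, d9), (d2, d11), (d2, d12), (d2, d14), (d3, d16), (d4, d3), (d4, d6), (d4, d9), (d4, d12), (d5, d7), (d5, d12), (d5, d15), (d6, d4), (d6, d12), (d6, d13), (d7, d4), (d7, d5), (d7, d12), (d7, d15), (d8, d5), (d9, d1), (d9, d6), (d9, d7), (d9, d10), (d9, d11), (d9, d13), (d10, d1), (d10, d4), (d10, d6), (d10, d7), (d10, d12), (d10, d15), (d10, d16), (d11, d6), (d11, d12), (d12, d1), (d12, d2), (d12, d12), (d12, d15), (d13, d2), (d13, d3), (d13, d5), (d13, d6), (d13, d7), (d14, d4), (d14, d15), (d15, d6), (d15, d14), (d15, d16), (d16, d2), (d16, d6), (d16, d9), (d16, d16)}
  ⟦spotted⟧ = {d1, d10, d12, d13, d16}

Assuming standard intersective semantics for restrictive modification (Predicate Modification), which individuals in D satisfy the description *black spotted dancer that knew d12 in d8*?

⟦that knew d12⟧ = {x : ⟨x, d12⟩ ∈ ⟦knew⟧} = {d1, d2, d4, d5, d6, d7, d10, d11, d12}
⟦in d8⟧ = {x : ⟨x, d8⟩ ∈ ⟦in⟧} = {d1, d2, d4, d5, d6, d10, d12, d13, d16}
⟦dancer⟧ = {d1, d2, d3, d4, d5, d6, d7, d8, d9, d10, d11, d12, d15}
… ∩ ⟦that knew d12⟧ = {d1, d2, d3, d4, d5, d6, d7, d8, d9, d10, d11, d12, d15} ∩ {d1, d2, d4, d5, d6, d7, d10, d11, d12} = {d1, d2, d4, d5, d6, d7, d10, d11, d12}
… ∩ ⟦in d8⟧ = {d1, d2, d4, d5, d6, d7, d10, d11, d12} ∩ {d1, d2, d4, d5, d6, d10, d12, d13, d16} = {d1, d2, d4, d5, d6, d10, d12}
… ∩ ⟦black⟧ = {d1, d2, d4, d5, d6, d10, d12} ∩ {d1, d2, d6, d7, d8, d10, d11, d12, d13, d15, d16} = {d1, d2, d6, d10, d12}
… ∩ ⟦spotted⟧ = {d1, d2, d6, d10, d12} ∩ {d1, d10, d12, d13, d16} = {d1, d10, d12}
So ⟦black spotted dancer that knew d12 in d8⟧ = {d1, d10, d12}.

{d1, d10, d12}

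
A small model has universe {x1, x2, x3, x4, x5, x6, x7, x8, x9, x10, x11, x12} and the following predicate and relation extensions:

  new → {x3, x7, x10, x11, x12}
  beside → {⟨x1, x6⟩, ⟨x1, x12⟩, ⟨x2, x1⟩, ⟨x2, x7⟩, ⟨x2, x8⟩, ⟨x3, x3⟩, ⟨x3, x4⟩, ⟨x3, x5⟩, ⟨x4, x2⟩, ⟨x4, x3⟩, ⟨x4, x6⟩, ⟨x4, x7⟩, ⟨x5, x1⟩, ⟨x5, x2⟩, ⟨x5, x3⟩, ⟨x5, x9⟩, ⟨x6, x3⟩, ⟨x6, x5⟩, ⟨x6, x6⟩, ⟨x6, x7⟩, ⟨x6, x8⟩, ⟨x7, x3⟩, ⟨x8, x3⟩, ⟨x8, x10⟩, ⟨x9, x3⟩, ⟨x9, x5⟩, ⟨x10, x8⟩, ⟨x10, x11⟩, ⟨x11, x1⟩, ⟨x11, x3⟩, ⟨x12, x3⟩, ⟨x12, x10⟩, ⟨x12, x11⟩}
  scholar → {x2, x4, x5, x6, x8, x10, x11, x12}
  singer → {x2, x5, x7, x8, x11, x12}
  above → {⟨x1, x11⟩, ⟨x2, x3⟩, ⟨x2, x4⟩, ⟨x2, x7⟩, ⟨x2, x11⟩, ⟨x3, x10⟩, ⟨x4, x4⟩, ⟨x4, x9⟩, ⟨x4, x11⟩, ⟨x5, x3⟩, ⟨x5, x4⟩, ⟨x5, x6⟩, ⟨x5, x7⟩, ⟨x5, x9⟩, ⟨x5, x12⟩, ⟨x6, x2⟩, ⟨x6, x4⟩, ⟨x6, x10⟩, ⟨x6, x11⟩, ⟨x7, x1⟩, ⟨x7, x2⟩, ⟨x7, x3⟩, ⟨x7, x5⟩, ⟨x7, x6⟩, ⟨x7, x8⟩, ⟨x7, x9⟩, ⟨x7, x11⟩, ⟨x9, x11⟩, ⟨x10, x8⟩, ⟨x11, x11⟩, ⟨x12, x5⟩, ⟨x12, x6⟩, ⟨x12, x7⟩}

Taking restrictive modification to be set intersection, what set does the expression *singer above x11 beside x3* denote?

⟦above x11⟧ = {x : ⟨x, x11⟩ ∈ ⟦above⟧} = {x1, x2, x4, x6, x7, x9, x11}
⟦beside x3⟧ = {x : ⟨x, x3⟩ ∈ ⟦beside⟧} = {x3, x4, x5, x6, x7, x8, x9, x11, x12}
⟦singer⟧ = {x2, x5, x7, x8, x11, x12}
… ∩ ⟦above x11⟧ = {x2, x5, x7, x8, x11, x12} ∩ {x1, x2, x4, x6, x7, x9, x11} = {x2, x7, x11}
… ∩ ⟦beside x3⟧ = {x2, x7, x11} ∩ {x3, x4, x5, x6, x7, x8, x9, x11, x12} = {x7, x11}
So ⟦singer above x11 beside x3⟧ = {x7, x11}.

{x7, x11}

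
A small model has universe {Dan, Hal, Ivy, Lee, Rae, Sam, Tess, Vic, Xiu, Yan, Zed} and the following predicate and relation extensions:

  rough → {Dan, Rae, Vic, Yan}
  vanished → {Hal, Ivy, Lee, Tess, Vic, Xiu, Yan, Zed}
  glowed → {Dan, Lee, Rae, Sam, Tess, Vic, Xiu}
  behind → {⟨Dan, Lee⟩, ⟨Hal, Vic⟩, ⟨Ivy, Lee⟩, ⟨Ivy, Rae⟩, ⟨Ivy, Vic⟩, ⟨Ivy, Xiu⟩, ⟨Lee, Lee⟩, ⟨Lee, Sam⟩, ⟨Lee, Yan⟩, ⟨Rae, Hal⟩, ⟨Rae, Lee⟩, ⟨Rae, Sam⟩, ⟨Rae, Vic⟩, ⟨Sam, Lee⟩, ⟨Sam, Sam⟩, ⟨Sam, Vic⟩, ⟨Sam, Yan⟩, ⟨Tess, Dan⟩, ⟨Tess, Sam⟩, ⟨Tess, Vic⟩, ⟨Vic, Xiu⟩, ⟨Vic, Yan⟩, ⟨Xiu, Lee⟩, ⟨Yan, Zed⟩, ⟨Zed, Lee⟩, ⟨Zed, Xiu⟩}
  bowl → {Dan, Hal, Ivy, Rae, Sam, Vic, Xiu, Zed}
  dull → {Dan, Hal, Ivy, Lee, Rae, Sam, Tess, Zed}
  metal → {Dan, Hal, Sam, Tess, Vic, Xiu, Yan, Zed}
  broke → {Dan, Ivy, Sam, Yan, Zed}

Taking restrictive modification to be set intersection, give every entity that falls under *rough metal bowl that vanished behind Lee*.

{ }

⟦that vanished⟧ = ⟦vanished⟧ = {Hal, Ivy, Lee, Tess, Vic, Xiu, Yan, Zed}
⟦behind Lee⟧ = {x : ⟨x, Lee⟩ ∈ ⟦behind⟧} = {Dan, Ivy, Lee, Rae, Sam, Xiu, Zed}
⟦bowl⟧ = {Dan, Hal, Ivy, Rae, Sam, Vic, Xiu, Zed}
… ∩ ⟦that vanished⟧ = {Dan, Hal, Ivy, Rae, Sam, Vic, Xiu, Zed} ∩ {Hal, Ivy, Lee, Tess, Vic, Xiu, Yan, Zed} = {Hal, Ivy, Vic, Xiu, Zed}
… ∩ ⟦behind Lee⟧ = {Hal, Ivy, Vic, Xiu, Zed} ∩ {Dan, Ivy, Lee, Rae, Sam, Xiu, Zed} = {Ivy, Xiu, Zed}
… ∩ ⟦rough⟧ = {Ivy, Xiu, Zed} ∩ {Dan, Rae, Vic, Yan} = ∅
… ∩ ⟦metal⟧ = ∅ ∩ {Dan, Hal, Sam, Tess, Vic, Xiu, Yan, Zed} = ∅
So ⟦rough metal bowl that vanished behind Lee⟧ = { }.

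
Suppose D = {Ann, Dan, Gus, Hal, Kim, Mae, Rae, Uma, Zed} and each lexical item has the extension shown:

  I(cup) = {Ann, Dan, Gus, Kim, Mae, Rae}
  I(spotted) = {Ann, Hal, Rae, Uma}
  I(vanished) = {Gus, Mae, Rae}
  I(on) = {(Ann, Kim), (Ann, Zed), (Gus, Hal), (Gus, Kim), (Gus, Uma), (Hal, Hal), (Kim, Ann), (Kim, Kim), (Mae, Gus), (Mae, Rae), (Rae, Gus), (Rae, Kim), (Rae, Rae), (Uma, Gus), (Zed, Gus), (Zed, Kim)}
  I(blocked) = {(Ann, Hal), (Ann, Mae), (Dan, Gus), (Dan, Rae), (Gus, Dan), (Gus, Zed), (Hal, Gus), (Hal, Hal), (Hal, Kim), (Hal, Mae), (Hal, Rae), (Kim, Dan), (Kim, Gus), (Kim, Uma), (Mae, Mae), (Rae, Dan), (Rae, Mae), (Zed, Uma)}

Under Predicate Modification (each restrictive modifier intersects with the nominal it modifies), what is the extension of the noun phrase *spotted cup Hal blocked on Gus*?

{Rae}

⟦Hal blocked⟧ = {x : ⟨Hal, x⟩ ∈ ⟦blocked⟧} = {Gus, Hal, Kim, Mae, Rae}
⟦on Gus⟧ = {x : ⟨x, Gus⟩ ∈ ⟦on⟧} = {Mae, Rae, Uma, Zed}
⟦cup⟧ = {Ann, Dan, Gus, Kim, Mae, Rae}
… ∩ ⟦Hal blocked⟧ = {Ann, Dan, Gus, Kim, Mae, Rae} ∩ {Gus, Hal, Kim, Mae, Rae} = {Gus, Kim, Mae, Rae}
… ∩ ⟦on Gus⟧ = {Gus, Kim, Mae, Rae} ∩ {Mae, Rae, Uma, Zed} = {Mae, Rae}
… ∩ ⟦spotted⟧ = {Mae, Rae} ∩ {Ann, Hal, Rae, Uma} = {Rae}
So ⟦spotted cup Hal blocked on Gus⟧ = {Rae}.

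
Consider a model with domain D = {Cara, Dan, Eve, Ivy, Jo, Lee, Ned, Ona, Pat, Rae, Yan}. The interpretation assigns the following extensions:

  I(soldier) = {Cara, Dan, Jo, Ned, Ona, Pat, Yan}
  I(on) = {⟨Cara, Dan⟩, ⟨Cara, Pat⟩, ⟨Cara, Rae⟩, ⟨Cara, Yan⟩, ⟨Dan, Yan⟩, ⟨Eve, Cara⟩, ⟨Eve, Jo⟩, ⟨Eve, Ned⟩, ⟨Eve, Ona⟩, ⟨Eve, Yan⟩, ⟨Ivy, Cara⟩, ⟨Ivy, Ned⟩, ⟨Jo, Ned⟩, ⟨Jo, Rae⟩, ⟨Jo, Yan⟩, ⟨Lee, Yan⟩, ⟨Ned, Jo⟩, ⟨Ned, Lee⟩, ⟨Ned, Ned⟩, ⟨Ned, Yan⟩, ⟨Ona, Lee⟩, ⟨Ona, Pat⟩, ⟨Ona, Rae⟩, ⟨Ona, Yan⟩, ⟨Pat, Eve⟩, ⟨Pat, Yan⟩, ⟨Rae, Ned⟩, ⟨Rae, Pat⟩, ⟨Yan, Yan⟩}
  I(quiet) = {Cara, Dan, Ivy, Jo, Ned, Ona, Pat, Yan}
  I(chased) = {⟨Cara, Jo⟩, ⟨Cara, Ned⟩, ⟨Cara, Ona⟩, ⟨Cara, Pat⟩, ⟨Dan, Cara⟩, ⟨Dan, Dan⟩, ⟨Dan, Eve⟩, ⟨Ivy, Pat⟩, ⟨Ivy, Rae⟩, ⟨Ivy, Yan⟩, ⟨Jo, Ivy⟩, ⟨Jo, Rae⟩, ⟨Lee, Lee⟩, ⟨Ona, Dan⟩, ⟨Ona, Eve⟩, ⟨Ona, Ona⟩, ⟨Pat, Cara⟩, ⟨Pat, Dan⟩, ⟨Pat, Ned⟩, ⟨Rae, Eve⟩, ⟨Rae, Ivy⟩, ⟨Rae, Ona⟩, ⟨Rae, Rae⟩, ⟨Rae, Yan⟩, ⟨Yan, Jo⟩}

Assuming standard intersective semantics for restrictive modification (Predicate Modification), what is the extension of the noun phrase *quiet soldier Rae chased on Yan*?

{Ona, Yan}

⟦Rae chased⟧ = {x : ⟨Rae, x⟩ ∈ ⟦chased⟧} = {Eve, Ivy, Ona, Rae, Yan}
⟦on Yan⟧ = {x : ⟨x, Yan⟩ ∈ ⟦on⟧} = {Cara, Dan, Eve, Jo, Lee, Ned, Ona, Pat, Yan}
⟦soldier⟧ = {Cara, Dan, Jo, Ned, Ona, Pat, Yan}
… ∩ ⟦Rae chased⟧ = {Cara, Dan, Jo, Ned, Ona, Pat, Yan} ∩ {Eve, Ivy, Ona, Rae, Yan} = {Ona, Yan}
… ∩ ⟦on Yan⟧ = {Ona, Yan} ∩ {Cara, Dan, Eve, Jo, Lee, Ned, Ona, Pat, Yan} = {Ona, Yan}
… ∩ ⟦quiet⟧ = {Ona, Yan} ∩ {Cara, Dan, Ivy, Jo, Ned, Ona, Pat, Yan} = {Ona, Yan}
So ⟦quiet soldier Rae chased on Yan⟧ = {Ona, Yan}.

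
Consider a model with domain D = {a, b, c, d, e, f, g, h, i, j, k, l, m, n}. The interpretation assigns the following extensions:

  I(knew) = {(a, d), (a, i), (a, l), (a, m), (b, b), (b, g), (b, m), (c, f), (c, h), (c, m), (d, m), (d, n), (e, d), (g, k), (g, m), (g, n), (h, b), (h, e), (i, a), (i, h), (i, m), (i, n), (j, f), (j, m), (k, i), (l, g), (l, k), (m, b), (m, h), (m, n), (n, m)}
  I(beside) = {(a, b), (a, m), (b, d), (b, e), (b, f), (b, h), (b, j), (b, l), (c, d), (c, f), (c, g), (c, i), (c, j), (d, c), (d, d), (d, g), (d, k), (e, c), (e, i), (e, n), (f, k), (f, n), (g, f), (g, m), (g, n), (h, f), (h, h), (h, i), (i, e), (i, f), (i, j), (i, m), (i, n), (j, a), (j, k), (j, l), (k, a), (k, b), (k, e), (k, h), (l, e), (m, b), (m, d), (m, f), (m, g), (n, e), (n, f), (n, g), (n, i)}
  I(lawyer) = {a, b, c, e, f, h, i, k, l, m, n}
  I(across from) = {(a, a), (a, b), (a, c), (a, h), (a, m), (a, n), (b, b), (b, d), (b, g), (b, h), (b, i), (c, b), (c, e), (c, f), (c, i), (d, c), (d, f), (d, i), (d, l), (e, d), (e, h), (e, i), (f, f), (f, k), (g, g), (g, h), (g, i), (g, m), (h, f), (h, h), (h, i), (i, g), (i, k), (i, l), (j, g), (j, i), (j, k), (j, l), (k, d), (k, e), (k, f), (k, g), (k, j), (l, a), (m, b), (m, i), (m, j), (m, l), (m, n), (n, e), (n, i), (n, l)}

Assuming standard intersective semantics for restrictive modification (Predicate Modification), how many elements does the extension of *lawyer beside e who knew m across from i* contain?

2

⟦beside e⟧ = {x : ⟨x, e⟩ ∈ ⟦beside⟧} = {b, i, k, l, n}
⟦who knew m⟧ = {x : ⟨x, m⟩ ∈ ⟦knew⟧} = {a, b, c, d, g, i, j, n}
⟦across from i⟧ = {x : ⟨x, i⟩ ∈ ⟦across from⟧} = {b, c, d, e, g, h, j, m, n}
⟦lawyer⟧ = {a, b, c, e, f, h, i, k, l, m, n}
… ∩ ⟦beside e⟧ = {a, b, c, e, f, h, i, k, l, m, n} ∩ {b, i, k, l, n} = {b, i, k, l, n}
… ∩ ⟦who knew m⟧ = {b, i, k, l, n} ∩ {a, b, c, d, g, i, j, n} = {b, i, n}
… ∩ ⟦across from i⟧ = {b, i, n} ∩ {b, c, d, e, g, h, j, m, n} = {b, n}
⟦lawyer beside e who knew m across from i⟧ = {b, n}, so the cardinality is 2.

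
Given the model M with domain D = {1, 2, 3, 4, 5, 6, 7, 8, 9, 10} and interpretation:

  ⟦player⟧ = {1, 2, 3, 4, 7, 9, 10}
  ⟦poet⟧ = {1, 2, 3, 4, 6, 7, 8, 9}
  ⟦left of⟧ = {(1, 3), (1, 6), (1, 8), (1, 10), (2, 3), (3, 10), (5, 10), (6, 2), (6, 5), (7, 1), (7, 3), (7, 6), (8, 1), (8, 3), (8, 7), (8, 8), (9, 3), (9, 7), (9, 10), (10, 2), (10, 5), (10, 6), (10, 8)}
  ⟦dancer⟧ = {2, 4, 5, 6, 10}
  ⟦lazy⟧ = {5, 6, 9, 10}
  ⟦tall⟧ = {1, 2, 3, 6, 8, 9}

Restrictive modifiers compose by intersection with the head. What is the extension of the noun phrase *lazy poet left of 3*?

{9}

⟦left of 3⟧ = {x : ⟨x, 3⟩ ∈ ⟦left of⟧} = {1, 2, 7, 8, 9}
⟦poet⟧ = {1, 2, 3, 4, 6, 7, 8, 9}
… ∩ ⟦left of 3⟧ = {1, 2, 3, 4, 6, 7, 8, 9} ∩ {1, 2, 7, 8, 9} = {1, 2, 7, 8, 9}
… ∩ ⟦lazy⟧ = {1, 2, 7, 8, 9} ∩ {5, 6, 9, 10} = {9}
So ⟦lazy poet left of 3⟧ = {9}.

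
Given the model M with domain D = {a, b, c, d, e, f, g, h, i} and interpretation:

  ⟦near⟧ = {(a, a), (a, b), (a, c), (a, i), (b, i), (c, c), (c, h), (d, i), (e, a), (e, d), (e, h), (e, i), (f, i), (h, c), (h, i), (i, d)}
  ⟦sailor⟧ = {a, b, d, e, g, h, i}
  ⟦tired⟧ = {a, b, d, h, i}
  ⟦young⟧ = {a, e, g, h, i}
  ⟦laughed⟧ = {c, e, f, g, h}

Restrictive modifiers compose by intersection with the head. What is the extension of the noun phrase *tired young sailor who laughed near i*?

{h}

⟦who laughed⟧ = ⟦laughed⟧ = {c, e, f, g, h}
⟦near i⟧ = {x : ⟨x, i⟩ ∈ ⟦near⟧} = {a, b, d, e, f, h}
⟦sailor⟧ = {a, b, d, e, g, h, i}
… ∩ ⟦who laughed⟧ = {a, b, d, e, g, h, i} ∩ {c, e, f, g, h} = {e, g, h}
… ∩ ⟦near i⟧ = {e, g, h} ∩ {a, b, d, e, f, h} = {e, h}
… ∩ ⟦tired⟧ = {e, h} ∩ {a, b, d, h, i} = {h}
… ∩ ⟦young⟧ = {h} ∩ {a, e, g, h, i} = {h}
So ⟦tired young sailor who laughed near i⟧ = {h}.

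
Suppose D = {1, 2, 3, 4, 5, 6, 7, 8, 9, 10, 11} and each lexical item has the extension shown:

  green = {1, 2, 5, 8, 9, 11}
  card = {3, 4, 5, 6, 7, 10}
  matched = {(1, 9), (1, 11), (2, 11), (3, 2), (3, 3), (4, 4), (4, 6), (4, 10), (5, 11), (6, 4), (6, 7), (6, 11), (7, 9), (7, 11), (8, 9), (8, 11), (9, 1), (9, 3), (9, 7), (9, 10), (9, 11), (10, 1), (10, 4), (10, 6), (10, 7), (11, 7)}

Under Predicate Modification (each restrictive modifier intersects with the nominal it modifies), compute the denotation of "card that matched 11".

⟦that matched 11⟧ = {x : ⟨x, 11⟩ ∈ ⟦matched⟧} = {1, 2, 5, 6, 7, 8, 9}
⟦card⟧ = {3, 4, 5, 6, 7, 10}
… ∩ ⟦that matched 11⟧ = {3, 4, 5, 6, 7, 10} ∩ {1, 2, 5, 6, 7, 8, 9} = {5, 6, 7}
So ⟦card that matched 11⟧ = {5, 6, 7}.

{5, 6, 7}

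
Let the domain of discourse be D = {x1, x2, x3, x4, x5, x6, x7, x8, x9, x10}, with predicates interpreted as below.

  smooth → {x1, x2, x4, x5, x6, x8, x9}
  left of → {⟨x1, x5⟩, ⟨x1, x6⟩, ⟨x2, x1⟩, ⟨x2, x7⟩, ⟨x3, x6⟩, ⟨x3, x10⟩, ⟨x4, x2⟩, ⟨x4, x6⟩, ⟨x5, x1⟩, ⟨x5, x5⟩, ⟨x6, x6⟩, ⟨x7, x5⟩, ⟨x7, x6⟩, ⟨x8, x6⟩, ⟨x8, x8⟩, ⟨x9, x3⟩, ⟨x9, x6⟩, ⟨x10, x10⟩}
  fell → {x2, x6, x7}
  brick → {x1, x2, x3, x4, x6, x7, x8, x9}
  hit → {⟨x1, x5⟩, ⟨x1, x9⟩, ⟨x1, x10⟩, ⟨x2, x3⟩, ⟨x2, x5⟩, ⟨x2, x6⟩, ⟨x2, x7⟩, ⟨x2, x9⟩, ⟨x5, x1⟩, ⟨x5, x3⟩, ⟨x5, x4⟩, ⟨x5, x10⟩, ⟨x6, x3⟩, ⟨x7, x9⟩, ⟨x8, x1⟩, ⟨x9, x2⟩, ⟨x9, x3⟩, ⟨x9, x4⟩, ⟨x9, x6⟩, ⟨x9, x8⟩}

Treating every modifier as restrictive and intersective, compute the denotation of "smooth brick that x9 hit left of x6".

{x4, x6, x8}

⟦that x9 hit⟧ = {x : ⟨x9, x⟩ ∈ ⟦hit⟧} = {x2, x3, x4, x6, x8}
⟦left of x6⟧ = {x : ⟨x, x6⟩ ∈ ⟦left of⟧} = {x1, x3, x4, x6, x7, x8, x9}
⟦brick⟧ = {x1, x2, x3, x4, x6, x7, x8, x9}
… ∩ ⟦that x9 hit⟧ = {x1, x2, x3, x4, x6, x7, x8, x9} ∩ {x2, x3, x4, x6, x8} = {x2, x3, x4, x6, x8}
… ∩ ⟦left of x6⟧ = {x2, x3, x4, x6, x8} ∩ {x1, x3, x4, x6, x7, x8, x9} = {x3, x4, x6, x8}
… ∩ ⟦smooth⟧ = {x3, x4, x6, x8} ∩ {x1, x2, x4, x5, x6, x8, x9} = {x4, x6, x8}
So ⟦smooth brick that x9 hit left of x6⟧ = {x4, x6, x8}.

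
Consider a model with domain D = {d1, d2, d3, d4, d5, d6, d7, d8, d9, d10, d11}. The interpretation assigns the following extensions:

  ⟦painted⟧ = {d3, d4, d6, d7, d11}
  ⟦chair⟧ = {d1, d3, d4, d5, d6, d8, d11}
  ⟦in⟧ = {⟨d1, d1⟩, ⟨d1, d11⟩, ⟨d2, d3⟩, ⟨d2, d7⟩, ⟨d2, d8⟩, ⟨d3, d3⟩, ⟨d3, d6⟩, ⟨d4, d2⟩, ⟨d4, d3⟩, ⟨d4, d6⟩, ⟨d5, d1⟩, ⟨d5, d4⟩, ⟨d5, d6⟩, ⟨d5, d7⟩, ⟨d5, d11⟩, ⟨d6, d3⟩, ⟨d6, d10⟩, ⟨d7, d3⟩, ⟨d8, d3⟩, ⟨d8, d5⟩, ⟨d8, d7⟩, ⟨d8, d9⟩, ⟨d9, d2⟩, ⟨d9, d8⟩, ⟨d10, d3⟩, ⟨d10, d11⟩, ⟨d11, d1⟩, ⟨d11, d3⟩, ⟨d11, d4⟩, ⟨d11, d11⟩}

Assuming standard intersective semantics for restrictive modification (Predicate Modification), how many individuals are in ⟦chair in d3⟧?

⟦in d3⟧ = {x : ⟨x, d3⟩ ∈ ⟦in⟧} = {d2, d3, d4, d6, d7, d8, d10, d11}
⟦chair⟧ = {d1, d3, d4, d5, d6, d8, d11}
… ∩ ⟦in d3⟧ = {d1, d3, d4, d5, d6, d8, d11} ∩ {d2, d3, d4, d6, d7, d8, d10, d11} = {d3, d4, d6, d8, d11}
⟦chair in d3⟧ = {d3, d4, d6, d8, d11}, so the cardinality is 5.

5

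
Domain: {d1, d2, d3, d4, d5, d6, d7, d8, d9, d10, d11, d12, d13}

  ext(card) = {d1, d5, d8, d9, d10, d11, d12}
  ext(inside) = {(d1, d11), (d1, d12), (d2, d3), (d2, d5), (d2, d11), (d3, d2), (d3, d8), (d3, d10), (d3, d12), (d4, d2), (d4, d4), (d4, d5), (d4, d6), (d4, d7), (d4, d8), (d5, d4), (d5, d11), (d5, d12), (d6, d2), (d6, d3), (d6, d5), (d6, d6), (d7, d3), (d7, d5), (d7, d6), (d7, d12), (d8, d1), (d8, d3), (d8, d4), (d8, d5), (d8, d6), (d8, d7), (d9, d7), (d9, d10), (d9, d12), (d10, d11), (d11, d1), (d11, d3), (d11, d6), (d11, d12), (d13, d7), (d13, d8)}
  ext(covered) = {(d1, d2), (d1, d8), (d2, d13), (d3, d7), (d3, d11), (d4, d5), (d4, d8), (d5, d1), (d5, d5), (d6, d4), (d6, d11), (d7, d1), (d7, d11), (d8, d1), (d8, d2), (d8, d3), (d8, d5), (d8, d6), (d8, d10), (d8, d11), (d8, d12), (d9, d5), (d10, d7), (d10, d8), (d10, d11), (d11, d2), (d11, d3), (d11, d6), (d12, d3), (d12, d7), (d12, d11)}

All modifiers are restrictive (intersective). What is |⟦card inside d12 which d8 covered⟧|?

3

⟦inside d12⟧ = {x : ⟨x, d12⟩ ∈ ⟦inside⟧} = {d1, d3, d5, d7, d9, d11}
⟦which d8 covered⟧ = {x : ⟨d8, x⟩ ∈ ⟦covered⟧} = {d1, d2, d3, d5, d6, d10, d11, d12}
⟦card⟧ = {d1, d5, d8, d9, d10, d11, d12}
… ∩ ⟦inside d12⟧ = {d1, d5, d8, d9, d10, d11, d12} ∩ {d1, d3, d5, d7, d9, d11} = {d1, d5, d9, d11}
… ∩ ⟦which d8 covered⟧ = {d1, d5, d9, d11} ∩ {d1, d2, d3, d5, d6, d10, d11, d12} = {d1, d5, d11}
⟦card inside d12 which d8 covered⟧ = {d1, d5, d11}, so the cardinality is 3.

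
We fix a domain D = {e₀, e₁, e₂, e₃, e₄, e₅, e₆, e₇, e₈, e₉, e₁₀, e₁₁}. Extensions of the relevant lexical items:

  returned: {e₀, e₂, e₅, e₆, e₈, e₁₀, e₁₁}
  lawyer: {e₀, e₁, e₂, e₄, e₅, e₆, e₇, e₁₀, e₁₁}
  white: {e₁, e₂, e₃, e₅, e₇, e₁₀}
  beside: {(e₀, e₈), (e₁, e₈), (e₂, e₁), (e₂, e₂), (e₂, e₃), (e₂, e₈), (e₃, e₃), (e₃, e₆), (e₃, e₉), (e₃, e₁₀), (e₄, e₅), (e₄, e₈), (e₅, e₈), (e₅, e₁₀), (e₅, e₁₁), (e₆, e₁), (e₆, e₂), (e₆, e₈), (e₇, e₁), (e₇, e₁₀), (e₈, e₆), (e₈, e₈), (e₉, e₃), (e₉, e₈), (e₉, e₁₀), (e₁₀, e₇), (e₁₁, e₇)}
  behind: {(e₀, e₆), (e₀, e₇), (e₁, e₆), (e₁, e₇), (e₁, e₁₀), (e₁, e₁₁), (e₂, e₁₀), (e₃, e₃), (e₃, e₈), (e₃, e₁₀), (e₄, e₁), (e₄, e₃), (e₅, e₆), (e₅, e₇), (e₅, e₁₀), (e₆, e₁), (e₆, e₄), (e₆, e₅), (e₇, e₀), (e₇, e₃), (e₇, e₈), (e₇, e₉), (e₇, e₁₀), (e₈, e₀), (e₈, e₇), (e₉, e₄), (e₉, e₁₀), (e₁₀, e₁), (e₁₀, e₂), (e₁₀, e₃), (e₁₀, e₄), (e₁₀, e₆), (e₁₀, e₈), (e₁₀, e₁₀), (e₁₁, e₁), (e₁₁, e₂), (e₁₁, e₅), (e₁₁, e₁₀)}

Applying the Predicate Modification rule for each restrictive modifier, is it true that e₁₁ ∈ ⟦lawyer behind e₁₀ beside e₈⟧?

no

⟦behind e₁₀⟧ = {x : ⟨x, e₁₀⟩ ∈ ⟦behind⟧} = {e₁, e₂, e₃, e₅, e₇, e₉, e₁₀, e₁₁}
⟦beside e₈⟧ = {x : ⟨x, e₈⟩ ∈ ⟦beside⟧} = {e₀, e₁, e₂, e₄, e₅, e₆, e₈, e₉}
⟦lawyer⟧ = {e₀, e₁, e₂, e₄, e₅, e₆, e₇, e₁₀, e₁₁}
… ∩ ⟦behind e₁₀⟧ = {e₀, e₁, e₂, e₄, e₅, e₆, e₇, e₁₀, e₁₁} ∩ {e₁, e₂, e₃, e₅, e₇, e₉, e₁₀, e₁₁} = {e₁, e₂, e₅, e₇, e₁₀, e₁₁}
… ∩ ⟦beside e₈⟧ = {e₁, e₂, e₅, e₇, e₁₀, e₁₁} ∩ {e₀, e₁, e₂, e₄, e₅, e₆, e₈, e₉} = {e₁, e₂, e₅}
⟦lawyer behind e₁₀ beside e₈⟧ = {e₁, e₂, e₅}; e₁₁ ∉ this set.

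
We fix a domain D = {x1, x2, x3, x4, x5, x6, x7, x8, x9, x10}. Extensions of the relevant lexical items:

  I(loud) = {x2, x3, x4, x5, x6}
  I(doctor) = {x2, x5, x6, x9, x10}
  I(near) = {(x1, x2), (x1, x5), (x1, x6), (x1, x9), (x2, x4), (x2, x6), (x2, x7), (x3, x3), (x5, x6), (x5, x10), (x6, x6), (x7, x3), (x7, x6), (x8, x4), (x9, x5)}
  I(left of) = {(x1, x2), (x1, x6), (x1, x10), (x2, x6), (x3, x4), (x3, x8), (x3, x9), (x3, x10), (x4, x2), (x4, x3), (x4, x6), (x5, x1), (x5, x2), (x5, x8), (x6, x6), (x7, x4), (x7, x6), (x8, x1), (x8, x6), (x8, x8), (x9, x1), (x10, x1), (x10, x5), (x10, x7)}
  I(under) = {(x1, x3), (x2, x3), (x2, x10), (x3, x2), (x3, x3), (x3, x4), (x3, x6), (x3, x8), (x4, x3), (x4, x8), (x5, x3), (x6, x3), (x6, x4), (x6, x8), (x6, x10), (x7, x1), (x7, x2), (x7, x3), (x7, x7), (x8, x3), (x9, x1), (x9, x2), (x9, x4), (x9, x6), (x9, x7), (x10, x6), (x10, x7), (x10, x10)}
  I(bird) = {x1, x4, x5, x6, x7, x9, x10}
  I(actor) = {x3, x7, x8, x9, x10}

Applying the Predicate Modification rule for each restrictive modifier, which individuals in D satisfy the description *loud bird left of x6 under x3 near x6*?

{x6}

⟦left of x6⟧ = {x : ⟨x, x6⟩ ∈ ⟦left of⟧} = {x1, x2, x4, x6, x7, x8}
⟦under x3⟧ = {x : ⟨x, x3⟩ ∈ ⟦under⟧} = {x1, x2, x3, x4, x5, x6, x7, x8}
⟦near x6⟧ = {x : ⟨x, x6⟩ ∈ ⟦near⟧} = {x1, x2, x5, x6, x7}
⟦bird⟧ = {x1, x4, x5, x6, x7, x9, x10}
… ∩ ⟦left of x6⟧ = {x1, x4, x5, x6, x7, x9, x10} ∩ {x1, x2, x4, x6, x7, x8} = {x1, x4, x6, x7}
… ∩ ⟦under x3⟧ = {x1, x4, x6, x7} ∩ {x1, x2, x3, x4, x5, x6, x7, x8} = {x1, x4, x6, x7}
… ∩ ⟦near x6⟧ = {x1, x4, x6, x7} ∩ {x1, x2, x5, x6, x7} = {x1, x6, x7}
… ∩ ⟦loud⟧ = {x1, x6, x7} ∩ {x2, x3, x4, x5, x6} = {x6}
So ⟦loud bird left of x6 under x3 near x6⟧ = {x6}.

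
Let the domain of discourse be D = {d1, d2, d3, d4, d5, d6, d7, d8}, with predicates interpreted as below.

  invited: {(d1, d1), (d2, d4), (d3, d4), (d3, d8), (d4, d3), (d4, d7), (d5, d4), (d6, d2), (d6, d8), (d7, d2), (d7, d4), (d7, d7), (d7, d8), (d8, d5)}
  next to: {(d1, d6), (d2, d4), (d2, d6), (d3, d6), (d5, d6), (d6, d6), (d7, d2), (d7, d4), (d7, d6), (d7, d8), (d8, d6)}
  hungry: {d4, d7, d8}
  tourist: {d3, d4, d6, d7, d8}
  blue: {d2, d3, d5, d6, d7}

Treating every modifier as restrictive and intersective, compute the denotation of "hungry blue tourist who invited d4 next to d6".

⟦who invited d4⟧ = {x : ⟨x, d4⟩ ∈ ⟦invited⟧} = {d2, d3, d5, d7}
⟦next to d6⟧ = {x : ⟨x, d6⟩ ∈ ⟦next to⟧} = {d1, d2, d3, d5, d6, d7, d8}
⟦tourist⟧ = {d3, d4, d6, d7, d8}
… ∩ ⟦who invited d4⟧ = {d3, d4, d6, d7, d8} ∩ {d2, d3, d5, d7} = {d3, d7}
… ∩ ⟦next to d6⟧ = {d3, d7} ∩ {d1, d2, d3, d5, d6, d7, d8} = {d3, d7}
… ∩ ⟦hungry⟧ = {d3, d7} ∩ {d4, d7, d8} = {d7}
… ∩ ⟦blue⟧ = {d7} ∩ {d2, d3, d5, d6, d7} = {d7}
So ⟦hungry blue tourist who invited d4 next to d6⟧ = {d7}.

{d7}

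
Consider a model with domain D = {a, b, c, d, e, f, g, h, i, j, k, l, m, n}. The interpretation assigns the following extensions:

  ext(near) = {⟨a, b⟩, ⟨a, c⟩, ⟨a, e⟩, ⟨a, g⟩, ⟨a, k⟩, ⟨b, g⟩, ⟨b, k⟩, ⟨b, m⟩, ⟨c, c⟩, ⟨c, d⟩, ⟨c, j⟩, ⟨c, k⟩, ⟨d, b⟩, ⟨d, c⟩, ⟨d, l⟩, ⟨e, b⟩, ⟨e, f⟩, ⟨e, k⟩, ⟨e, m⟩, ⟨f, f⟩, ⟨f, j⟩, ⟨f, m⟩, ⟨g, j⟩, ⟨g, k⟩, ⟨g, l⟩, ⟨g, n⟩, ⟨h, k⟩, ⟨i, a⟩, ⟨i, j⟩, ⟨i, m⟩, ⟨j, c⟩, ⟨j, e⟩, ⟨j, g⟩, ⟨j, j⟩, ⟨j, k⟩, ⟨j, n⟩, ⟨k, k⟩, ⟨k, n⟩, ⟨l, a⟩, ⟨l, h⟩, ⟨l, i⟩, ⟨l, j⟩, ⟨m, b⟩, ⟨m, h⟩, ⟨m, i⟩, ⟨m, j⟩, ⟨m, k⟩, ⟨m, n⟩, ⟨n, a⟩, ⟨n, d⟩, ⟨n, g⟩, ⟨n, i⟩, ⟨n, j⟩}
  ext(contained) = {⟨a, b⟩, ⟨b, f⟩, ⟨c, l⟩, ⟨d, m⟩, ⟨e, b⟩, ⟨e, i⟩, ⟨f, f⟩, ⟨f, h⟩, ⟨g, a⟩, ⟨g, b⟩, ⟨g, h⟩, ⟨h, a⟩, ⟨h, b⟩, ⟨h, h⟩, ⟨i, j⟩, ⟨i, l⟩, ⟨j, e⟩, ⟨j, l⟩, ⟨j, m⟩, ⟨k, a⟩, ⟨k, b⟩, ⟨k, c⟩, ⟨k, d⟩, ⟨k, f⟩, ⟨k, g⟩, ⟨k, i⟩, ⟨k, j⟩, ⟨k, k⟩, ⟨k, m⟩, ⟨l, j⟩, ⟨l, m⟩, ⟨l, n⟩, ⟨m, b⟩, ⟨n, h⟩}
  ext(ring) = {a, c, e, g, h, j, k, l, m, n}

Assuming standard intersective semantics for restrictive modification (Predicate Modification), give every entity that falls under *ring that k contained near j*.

{c, g, j, m}

⟦that k contained⟧ = {x : ⟨k, x⟩ ∈ ⟦contained⟧} = {a, b, c, d, f, g, i, j, k, m}
⟦near j⟧ = {x : ⟨x, j⟩ ∈ ⟦near⟧} = {c, f, g, i, j, l, m, n}
⟦ring⟧ = {a, c, e, g, h, j, k, l, m, n}
… ∩ ⟦that k contained⟧ = {a, c, e, g, h, j, k, l, m, n} ∩ {a, b, c, d, f, g, i, j, k, m} = {a, c, g, j, k, m}
… ∩ ⟦near j⟧ = {a, c, g, j, k, m} ∩ {c, f, g, i, j, l, m, n} = {c, g, j, m}
So ⟦ring that k contained near j⟧ = {c, g, j, m}.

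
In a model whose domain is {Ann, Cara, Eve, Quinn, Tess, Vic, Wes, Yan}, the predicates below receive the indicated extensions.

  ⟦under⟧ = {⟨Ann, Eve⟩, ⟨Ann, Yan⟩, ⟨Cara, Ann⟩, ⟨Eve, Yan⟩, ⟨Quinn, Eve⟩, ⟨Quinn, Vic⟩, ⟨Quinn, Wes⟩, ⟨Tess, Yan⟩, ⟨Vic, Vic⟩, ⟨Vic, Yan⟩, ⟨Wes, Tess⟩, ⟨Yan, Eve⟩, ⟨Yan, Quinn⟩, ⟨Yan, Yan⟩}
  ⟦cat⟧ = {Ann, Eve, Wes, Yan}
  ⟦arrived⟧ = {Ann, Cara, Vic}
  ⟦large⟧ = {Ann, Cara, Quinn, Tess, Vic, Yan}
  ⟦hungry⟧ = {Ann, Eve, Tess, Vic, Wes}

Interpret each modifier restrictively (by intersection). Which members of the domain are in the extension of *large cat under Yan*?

{Ann, Yan}

⟦under Yan⟧ = {x : ⟨x, Yan⟩ ∈ ⟦under⟧} = {Ann, Eve, Tess, Vic, Yan}
⟦cat⟧ = {Ann, Eve, Wes, Yan}
… ∩ ⟦under Yan⟧ = {Ann, Eve, Wes, Yan} ∩ {Ann, Eve, Tess, Vic, Yan} = {Ann, Eve, Yan}
… ∩ ⟦large⟧ = {Ann, Eve, Yan} ∩ {Ann, Cara, Quinn, Tess, Vic, Yan} = {Ann, Yan}
So ⟦large cat under Yan⟧ = {Ann, Yan}.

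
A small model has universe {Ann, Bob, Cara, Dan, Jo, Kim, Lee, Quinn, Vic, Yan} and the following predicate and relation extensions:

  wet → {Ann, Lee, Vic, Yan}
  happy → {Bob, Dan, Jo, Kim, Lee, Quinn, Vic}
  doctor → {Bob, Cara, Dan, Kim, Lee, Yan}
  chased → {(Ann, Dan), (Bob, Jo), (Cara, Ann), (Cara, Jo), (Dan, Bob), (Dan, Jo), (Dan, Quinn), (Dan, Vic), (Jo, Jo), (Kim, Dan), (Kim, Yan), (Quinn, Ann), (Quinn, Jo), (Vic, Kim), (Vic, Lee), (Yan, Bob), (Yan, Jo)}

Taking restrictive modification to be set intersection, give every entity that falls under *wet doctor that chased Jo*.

{Yan}

⟦that chased Jo⟧ = {x : ⟨x, Jo⟩ ∈ ⟦chased⟧} = {Bob, Cara, Dan, Jo, Quinn, Yan}
⟦doctor⟧ = {Bob, Cara, Dan, Kim, Lee, Yan}
… ∩ ⟦that chased Jo⟧ = {Bob, Cara, Dan, Kim, Lee, Yan} ∩ {Bob, Cara, Dan, Jo, Quinn, Yan} = {Bob, Cara, Dan, Yan}
… ∩ ⟦wet⟧ = {Bob, Cara, Dan, Yan} ∩ {Ann, Lee, Vic, Yan} = {Yan}
So ⟦wet doctor that chased Jo⟧ = {Yan}.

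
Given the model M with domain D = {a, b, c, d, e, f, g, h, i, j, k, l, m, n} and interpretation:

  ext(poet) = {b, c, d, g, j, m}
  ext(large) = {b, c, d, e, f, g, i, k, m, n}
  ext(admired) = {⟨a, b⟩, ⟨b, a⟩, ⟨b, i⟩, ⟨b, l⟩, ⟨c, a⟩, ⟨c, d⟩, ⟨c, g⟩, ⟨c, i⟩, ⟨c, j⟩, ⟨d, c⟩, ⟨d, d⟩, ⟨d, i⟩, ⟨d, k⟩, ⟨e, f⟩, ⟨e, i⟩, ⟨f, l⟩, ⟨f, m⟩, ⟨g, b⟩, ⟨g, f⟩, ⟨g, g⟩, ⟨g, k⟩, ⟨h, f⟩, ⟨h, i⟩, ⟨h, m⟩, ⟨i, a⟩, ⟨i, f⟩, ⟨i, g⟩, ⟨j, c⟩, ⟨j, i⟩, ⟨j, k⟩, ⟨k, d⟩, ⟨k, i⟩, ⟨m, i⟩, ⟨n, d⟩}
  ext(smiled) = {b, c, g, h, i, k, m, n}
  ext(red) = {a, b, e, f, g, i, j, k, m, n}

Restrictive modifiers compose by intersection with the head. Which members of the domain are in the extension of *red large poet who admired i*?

⟦who admired i⟧ = {x : ⟨x, i⟩ ∈ ⟦admired⟧} = {b, c, d, e, h, j, k, m}
⟦poet⟧ = {b, c, d, g, j, m}
… ∩ ⟦who admired i⟧ = {b, c, d, g, j, m} ∩ {b, c, d, e, h, j, k, m} = {b, c, d, j, m}
… ∩ ⟦red⟧ = {b, c, d, j, m} ∩ {a, b, e, f, g, i, j, k, m, n} = {b, j, m}
… ∩ ⟦large⟧ = {b, j, m} ∩ {b, c, d, e, f, g, i, k, m, n} = {b, m}
So ⟦red large poet who admired i⟧ = {b, m}.

{b, m}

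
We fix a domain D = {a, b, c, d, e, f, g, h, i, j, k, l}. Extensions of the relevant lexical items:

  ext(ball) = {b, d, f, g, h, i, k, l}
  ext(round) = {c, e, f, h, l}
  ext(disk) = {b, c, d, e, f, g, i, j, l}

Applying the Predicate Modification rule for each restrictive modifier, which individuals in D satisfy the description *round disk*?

{c, e, f, l}

⟦disk⟧ = {b, c, d, e, f, g, i, j, l}
… ∩ ⟦round⟧ = {b, c, d, e, f, g, i, j, l} ∩ {c, e, f, h, l} = {c, e, f, l}
So ⟦round disk⟧ = {c, e, f, l}.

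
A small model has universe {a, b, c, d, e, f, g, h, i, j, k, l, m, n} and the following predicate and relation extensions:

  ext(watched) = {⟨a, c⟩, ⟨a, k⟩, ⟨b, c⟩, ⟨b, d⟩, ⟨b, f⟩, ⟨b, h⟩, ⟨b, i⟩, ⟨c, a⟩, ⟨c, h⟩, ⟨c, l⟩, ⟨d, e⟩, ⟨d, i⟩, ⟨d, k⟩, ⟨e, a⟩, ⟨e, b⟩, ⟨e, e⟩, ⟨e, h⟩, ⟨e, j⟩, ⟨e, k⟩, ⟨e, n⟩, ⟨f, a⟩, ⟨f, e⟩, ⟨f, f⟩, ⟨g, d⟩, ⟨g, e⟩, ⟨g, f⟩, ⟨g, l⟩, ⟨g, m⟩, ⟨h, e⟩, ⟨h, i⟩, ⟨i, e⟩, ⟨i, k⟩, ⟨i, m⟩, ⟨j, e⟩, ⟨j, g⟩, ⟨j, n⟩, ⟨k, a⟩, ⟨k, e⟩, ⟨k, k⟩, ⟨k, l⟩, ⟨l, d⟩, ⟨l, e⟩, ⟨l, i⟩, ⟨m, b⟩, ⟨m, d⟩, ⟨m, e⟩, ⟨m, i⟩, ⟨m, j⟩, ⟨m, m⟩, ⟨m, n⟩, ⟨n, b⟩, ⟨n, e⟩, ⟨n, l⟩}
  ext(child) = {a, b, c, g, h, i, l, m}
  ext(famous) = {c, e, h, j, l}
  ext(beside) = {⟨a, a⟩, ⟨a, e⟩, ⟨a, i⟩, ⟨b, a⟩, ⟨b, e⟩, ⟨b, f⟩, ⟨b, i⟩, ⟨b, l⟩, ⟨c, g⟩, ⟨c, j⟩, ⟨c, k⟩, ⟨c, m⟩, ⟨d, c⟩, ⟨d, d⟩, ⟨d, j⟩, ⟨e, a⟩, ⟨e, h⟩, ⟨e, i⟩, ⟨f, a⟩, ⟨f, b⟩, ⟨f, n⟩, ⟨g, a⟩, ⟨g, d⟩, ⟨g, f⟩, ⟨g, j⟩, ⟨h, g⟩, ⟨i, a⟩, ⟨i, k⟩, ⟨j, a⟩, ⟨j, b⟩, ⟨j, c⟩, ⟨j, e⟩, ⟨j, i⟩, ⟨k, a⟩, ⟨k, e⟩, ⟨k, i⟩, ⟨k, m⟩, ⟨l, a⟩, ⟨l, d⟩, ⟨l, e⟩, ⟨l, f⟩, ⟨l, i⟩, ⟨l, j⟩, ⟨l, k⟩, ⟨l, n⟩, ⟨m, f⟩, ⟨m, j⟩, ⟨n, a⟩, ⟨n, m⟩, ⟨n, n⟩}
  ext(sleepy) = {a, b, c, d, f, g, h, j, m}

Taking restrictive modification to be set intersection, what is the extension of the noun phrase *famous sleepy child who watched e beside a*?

{}

⟦who watched e⟧ = {x : ⟨x, e⟩ ∈ ⟦watched⟧} = {d, e, f, g, h, i, j, k, l, m, n}
⟦beside a⟧ = {x : ⟨x, a⟩ ∈ ⟦beside⟧} = {a, b, e, f, g, i, j, k, l, n}
⟦child⟧ = {a, b, c, g, h, i, l, m}
… ∩ ⟦who watched e⟧ = {a, b, c, g, h, i, l, m} ∩ {d, e, f, g, h, i, j, k, l, m, n} = {g, h, i, l, m}
… ∩ ⟦beside a⟧ = {g, h, i, l, m} ∩ {a, b, e, f, g, i, j, k, l, n} = {g, i, l}
… ∩ ⟦famous⟧ = {g, i, l} ∩ {c, e, h, j, l} = {l}
… ∩ ⟦sleepy⟧ = {l} ∩ {a, b, c, d, f, g, h, j, m} = ∅
So ⟦famous sleepy child who watched e beside a⟧ = {}.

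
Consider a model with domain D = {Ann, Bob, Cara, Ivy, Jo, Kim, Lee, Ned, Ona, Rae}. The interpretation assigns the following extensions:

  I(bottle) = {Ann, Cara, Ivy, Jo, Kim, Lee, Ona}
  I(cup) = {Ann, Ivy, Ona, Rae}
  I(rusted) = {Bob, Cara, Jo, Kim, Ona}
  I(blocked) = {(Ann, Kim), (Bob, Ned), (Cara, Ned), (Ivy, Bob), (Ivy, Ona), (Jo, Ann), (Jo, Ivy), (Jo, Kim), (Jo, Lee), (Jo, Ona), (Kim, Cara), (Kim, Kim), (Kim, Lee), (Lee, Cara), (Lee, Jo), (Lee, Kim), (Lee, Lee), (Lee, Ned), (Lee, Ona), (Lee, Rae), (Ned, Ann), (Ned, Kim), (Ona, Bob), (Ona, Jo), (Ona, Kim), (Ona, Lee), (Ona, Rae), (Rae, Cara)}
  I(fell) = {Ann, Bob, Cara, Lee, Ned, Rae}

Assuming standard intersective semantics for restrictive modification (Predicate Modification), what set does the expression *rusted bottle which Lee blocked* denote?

⟦which Lee blocked⟧ = {x : ⟨Lee, x⟩ ∈ ⟦blocked⟧} = {Cara, Jo, Kim, Lee, Ned, Ona, Rae}
⟦bottle⟧ = {Ann, Cara, Ivy, Jo, Kim, Lee, Ona}
… ∩ ⟦which Lee blocked⟧ = {Ann, Cara, Ivy, Jo, Kim, Lee, Ona} ∩ {Cara, Jo, Kim, Lee, Ned, Ona, Rae} = {Cara, Jo, Kim, Lee, Ona}
… ∩ ⟦rusted⟧ = {Cara, Jo, Kim, Lee, Ona} ∩ {Bob, Cara, Jo, Kim, Ona} = {Cara, Jo, Kim, Ona}
So ⟦rusted bottle which Lee blocked⟧ = {Cara, Jo, Kim, Ona}.

{Cara, Jo, Kim, Ona}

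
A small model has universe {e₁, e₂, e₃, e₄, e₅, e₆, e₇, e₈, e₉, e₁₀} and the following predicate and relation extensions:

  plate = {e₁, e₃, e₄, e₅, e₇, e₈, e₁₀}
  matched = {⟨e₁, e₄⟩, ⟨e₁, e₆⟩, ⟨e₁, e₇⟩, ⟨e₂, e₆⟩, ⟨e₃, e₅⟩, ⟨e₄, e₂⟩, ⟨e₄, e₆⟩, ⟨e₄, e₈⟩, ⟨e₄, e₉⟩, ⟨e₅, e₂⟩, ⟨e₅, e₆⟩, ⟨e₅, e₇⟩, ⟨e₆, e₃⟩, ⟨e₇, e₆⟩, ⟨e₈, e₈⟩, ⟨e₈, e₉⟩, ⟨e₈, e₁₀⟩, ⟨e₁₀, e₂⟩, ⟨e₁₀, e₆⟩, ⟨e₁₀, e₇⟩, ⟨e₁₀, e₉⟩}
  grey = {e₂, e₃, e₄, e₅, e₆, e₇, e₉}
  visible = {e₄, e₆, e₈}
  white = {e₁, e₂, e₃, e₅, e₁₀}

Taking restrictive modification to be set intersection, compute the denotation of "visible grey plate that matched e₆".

{e₄}

⟦that matched e₆⟧ = {x : ⟨x, e₆⟩ ∈ ⟦matched⟧} = {e₁, e₂, e₄, e₅, e₇, e₁₀}
⟦plate⟧ = {e₁, e₃, e₄, e₅, e₇, e₈, e₁₀}
… ∩ ⟦that matched e₆⟧ = {e₁, e₃, e₄, e₅, e₇, e₈, e₁₀} ∩ {e₁, e₂, e₄, e₅, e₇, e₁₀} = {e₁, e₄, e₅, e₇, e₁₀}
… ∩ ⟦visible⟧ = {e₁, e₄, e₅, e₇, e₁₀} ∩ {e₄, e₆, e₈} = {e₄}
… ∩ ⟦grey⟧ = {e₄} ∩ {e₂, e₃, e₄, e₅, e₆, e₇, e₉} = {e₄}
So ⟦visible grey plate that matched e₆⟧ = {e₄}.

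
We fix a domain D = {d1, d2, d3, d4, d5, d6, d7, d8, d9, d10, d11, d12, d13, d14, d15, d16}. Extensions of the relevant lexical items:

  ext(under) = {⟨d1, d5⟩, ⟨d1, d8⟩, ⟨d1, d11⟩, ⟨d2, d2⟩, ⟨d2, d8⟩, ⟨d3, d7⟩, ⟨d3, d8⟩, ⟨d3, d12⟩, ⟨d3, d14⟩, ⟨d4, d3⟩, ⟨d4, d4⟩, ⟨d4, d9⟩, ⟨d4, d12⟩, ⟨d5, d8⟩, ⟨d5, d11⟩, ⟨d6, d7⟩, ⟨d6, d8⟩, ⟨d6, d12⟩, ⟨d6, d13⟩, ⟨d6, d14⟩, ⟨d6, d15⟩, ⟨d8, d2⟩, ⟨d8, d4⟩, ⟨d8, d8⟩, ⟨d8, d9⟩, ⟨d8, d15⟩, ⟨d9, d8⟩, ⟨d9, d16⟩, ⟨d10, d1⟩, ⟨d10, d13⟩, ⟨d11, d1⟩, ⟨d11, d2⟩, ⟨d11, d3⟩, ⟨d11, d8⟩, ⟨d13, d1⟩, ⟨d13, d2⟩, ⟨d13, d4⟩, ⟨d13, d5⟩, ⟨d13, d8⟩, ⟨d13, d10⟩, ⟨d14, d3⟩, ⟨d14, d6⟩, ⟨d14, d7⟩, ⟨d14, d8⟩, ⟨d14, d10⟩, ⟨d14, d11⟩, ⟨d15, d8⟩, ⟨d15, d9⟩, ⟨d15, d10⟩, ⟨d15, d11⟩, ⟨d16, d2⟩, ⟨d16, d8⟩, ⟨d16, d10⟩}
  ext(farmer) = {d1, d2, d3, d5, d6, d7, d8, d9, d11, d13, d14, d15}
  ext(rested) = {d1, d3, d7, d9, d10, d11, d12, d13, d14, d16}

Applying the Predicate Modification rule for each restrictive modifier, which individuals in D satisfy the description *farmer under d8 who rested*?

⟦under d8⟧ = {x : ⟨x, d8⟩ ∈ ⟦under⟧} = {d1, d2, d3, d5, d6, d8, d9, d11, d13, d14, d15, d16}
⟦who rested⟧ = ⟦rested⟧ = {d1, d3, d7, d9, d10, d11, d12, d13, d14, d16}
⟦farmer⟧ = {d1, d2, d3, d5, d6, d7, d8, d9, d11, d13, d14, d15}
… ∩ ⟦under d8⟧ = {d1, d2, d3, d5, d6, d7, d8, d9, d11, d13, d14, d15} ∩ {d1, d2, d3, d5, d6, d8, d9, d11, d13, d14, d15, d16} = {d1, d2, d3, d5, d6, d8, d9, d11, d13, d14, d15}
… ∩ ⟦who rested⟧ = {d1, d2, d3, d5, d6, d8, d9, d11, d13, d14, d15} ∩ {d1, d3, d7, d9, d10, d11, d12, d13, d14, d16} = {d1, d3, d9, d11, d13, d14}
So ⟦farmer under d8 who rested⟧ = {d1, d3, d9, d11, d13, d14}.

{d1, d3, d9, d11, d13, d14}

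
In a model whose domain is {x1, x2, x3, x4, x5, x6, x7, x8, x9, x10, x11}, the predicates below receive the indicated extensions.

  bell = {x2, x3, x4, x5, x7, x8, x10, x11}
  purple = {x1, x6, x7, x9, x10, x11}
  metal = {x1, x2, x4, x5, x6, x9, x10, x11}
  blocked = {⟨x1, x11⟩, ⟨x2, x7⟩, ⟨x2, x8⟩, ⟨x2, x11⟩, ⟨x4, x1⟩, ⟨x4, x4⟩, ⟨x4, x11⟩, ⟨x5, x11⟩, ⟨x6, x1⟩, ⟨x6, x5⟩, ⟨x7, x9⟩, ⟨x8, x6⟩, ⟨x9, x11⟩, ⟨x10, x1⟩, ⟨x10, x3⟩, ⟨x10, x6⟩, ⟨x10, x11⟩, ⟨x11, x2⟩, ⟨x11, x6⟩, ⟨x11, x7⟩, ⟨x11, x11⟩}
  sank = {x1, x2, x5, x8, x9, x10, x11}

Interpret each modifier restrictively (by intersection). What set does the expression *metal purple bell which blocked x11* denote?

{x10, x11}

⟦which blocked x11⟧ = {x : ⟨x, x11⟩ ∈ ⟦blocked⟧} = {x1, x2, x4, x5, x9, x10, x11}
⟦bell⟧ = {x2, x3, x4, x5, x7, x8, x10, x11}
… ∩ ⟦which blocked x11⟧ = {x2, x3, x4, x5, x7, x8, x10, x11} ∩ {x1, x2, x4, x5, x9, x10, x11} = {x2, x4, x5, x10, x11}
… ∩ ⟦metal⟧ = {x2, x4, x5, x10, x11} ∩ {x1, x2, x4, x5, x6, x9, x10, x11} = {x2, x4, x5, x10, x11}
… ∩ ⟦purple⟧ = {x2, x4, x5, x10, x11} ∩ {x1, x6, x7, x9, x10, x11} = {x10, x11}
So ⟦metal purple bell which blocked x11⟧ = {x10, x11}.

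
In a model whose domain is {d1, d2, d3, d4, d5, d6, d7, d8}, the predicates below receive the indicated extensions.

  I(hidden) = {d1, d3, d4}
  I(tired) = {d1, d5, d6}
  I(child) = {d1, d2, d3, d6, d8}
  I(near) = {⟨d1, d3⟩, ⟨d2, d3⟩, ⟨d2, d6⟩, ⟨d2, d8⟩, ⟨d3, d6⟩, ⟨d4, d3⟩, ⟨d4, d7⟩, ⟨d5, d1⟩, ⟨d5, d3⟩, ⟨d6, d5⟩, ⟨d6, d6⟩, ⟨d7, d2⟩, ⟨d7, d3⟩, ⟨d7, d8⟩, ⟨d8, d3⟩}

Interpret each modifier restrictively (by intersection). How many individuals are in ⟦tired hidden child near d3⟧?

1

⟦near d3⟧ = {x : ⟨x, d3⟩ ∈ ⟦near⟧} = {d1, d2, d4, d5, d7, d8}
⟦child⟧ = {d1, d2, d3, d6, d8}
… ∩ ⟦near d3⟧ = {d1, d2, d3, d6, d8} ∩ {d1, d2, d4, d5, d7, d8} = {d1, d2, d8}
… ∩ ⟦tired⟧ = {d1, d2, d8} ∩ {d1, d5, d6} = {d1}
… ∩ ⟦hidden⟧ = {d1} ∩ {d1, d3, d4} = {d1}
⟦tired hidden child near d3⟧ = {d1}, so the cardinality is 1.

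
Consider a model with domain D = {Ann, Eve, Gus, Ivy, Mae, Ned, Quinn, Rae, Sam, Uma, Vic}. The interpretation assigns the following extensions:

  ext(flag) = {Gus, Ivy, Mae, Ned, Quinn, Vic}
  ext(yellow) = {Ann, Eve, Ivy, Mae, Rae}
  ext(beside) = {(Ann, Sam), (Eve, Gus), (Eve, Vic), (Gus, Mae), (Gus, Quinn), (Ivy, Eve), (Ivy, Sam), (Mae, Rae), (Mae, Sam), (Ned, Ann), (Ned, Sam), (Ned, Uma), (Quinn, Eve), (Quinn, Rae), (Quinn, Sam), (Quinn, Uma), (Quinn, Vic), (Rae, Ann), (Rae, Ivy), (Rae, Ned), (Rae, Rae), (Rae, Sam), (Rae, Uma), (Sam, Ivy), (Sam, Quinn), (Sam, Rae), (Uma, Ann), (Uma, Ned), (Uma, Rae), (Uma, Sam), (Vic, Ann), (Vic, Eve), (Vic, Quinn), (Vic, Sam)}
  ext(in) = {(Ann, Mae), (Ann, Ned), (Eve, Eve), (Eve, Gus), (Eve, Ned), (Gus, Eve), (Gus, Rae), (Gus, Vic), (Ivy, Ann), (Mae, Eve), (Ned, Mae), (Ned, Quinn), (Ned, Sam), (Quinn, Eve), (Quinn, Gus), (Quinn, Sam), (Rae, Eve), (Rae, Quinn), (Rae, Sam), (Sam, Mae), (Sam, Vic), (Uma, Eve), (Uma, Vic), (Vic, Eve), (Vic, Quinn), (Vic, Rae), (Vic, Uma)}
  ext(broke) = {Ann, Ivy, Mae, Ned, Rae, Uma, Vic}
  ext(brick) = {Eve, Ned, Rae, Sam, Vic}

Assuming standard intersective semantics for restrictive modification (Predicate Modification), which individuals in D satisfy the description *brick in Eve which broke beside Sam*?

{Rae, Vic}

⟦in Eve⟧ = {x : ⟨x, Eve⟩ ∈ ⟦in⟧} = {Eve, Gus, Mae, Quinn, Rae, Uma, Vic}
⟦which broke⟧ = ⟦broke⟧ = {Ann, Ivy, Mae, Ned, Rae, Uma, Vic}
⟦beside Sam⟧ = {x : ⟨x, Sam⟩ ∈ ⟦beside⟧} = {Ann, Ivy, Mae, Ned, Quinn, Rae, Uma, Vic}
⟦brick⟧ = {Eve, Ned, Rae, Sam, Vic}
… ∩ ⟦in Eve⟧ = {Eve, Ned, Rae, Sam, Vic} ∩ {Eve, Gus, Mae, Quinn, Rae, Uma, Vic} = {Eve, Rae, Vic}
… ∩ ⟦which broke⟧ = {Eve, Rae, Vic} ∩ {Ann, Ivy, Mae, Ned, Rae, Uma, Vic} = {Rae, Vic}
… ∩ ⟦beside Sam⟧ = {Rae, Vic} ∩ {Ann, Ivy, Mae, Ned, Quinn, Rae, Uma, Vic} = {Rae, Vic}
So ⟦brick in Eve which broke beside Sam⟧ = {Rae, Vic}.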